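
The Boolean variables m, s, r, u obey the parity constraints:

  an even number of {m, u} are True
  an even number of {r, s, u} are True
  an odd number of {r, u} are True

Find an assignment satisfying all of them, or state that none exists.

m = False, s = True, r = True, u = False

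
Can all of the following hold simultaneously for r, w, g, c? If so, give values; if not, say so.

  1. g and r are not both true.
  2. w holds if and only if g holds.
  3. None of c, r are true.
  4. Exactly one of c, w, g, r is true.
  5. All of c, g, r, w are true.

UNSATISFIABLE

Case r = True:
  Constraint (3) is violated (r=T) — contradiction.
Case r = False:
  Constraint (5) is violated (r=F) — contradiction.
Both cases fail — unsatisfiable.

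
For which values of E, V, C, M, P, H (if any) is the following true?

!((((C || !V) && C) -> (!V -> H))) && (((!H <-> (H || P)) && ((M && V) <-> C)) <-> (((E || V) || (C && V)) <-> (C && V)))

E=T, V=F, C=T, M=T, P=T, H=F

  !((((C || !V) && C) -> (!V -> H))) = True
    ((C || !V) && C) -> (!V -> H) = False
      (C || !V) && C = True
        C || !V = True
          !V = True
      !V -> H = False
        !V = True
  ((!H <-> (H || P)) && ((M && V) <-> C)) <-> (((E || V) || (C && V)) <-> (C && V)) = True
    (!H <-> (H || P)) && ((M && V) <-> C) = False
      !H <-> (H || P) = True
        !H = True
        H || P = True
      (M && V) <-> C = False
        M && V = False
    ((E || V) || (C && V)) <-> (C && V) = False
      (E || V) || (C && V) = True
        E || V = True
        C && V = False
      C && V = False
Both conjuncts True, so the formula holds.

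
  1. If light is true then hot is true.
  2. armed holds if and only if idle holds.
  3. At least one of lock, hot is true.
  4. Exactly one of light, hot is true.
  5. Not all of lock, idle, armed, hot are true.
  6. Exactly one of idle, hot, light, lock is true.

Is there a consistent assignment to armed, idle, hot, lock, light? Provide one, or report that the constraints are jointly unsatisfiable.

armed = False, idle = False, hot = True, lock = False, light = False

  (1) light=F ⇒ hot: vacuous ✓
  (2) armed=F, idle=F — same ✓
  (3) {lock, hot}: 1 true — at least one ✓
  (4) {light, hot}: 1 true — exactly one ✓
  (5) {lock, idle, armed, hot}: 1/4 true — not all ✓
  (6) {idle, hot, light, lock}: 1 true — exactly one ✓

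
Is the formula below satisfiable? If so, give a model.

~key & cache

cache: True; key: False

  ~key = True
Both conjuncts True, so the formula holds.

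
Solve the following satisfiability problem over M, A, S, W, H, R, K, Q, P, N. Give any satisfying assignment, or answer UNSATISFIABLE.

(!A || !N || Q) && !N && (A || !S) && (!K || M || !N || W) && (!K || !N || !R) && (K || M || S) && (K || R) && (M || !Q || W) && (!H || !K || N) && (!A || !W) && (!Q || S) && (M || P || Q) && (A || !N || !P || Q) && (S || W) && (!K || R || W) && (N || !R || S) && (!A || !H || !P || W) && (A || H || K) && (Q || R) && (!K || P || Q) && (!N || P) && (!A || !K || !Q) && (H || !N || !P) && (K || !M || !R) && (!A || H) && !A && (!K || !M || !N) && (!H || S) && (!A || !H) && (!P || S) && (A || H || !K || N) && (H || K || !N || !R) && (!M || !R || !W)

The formula is unsatisfiable.

Case A = True:
  Clause (!A) is falsified — contradiction.
Case A = False:
  (!N) forces N = False.
  (A || !S) forces S = False.
  (!Q || S) forces Q = False.
  (S || W) forces W = True.
  (N || !R || S) forces R = False.
  Clause (Q || R) is falsified — contradiction.
Both cases fail, so the formula is unsatisfiable.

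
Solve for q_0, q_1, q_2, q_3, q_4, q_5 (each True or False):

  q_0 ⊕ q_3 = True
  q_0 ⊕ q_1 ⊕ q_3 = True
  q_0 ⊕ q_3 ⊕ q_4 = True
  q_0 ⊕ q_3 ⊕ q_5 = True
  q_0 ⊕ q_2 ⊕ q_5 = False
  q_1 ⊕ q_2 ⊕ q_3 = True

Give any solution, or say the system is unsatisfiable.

q_0 = False, q_1 = False, q_2 = False, q_3 = True, q_4 = False, q_5 = False

q_0 ⊕ q_3 = F ⊕ T = True ✓
q_0 ⊕ q_1 ⊕ q_3 = F ⊕ F ⊕ T = True ✓
q_0 ⊕ q_3 ⊕ q_4 = F ⊕ T ⊕ F = True ✓
q_0 ⊕ q_3 ⊕ q_5 = F ⊕ T ⊕ F = True ✓
q_0 ⊕ q_2 ⊕ q_5 = F ⊕ F ⊕ F = False ✓
q_1 ⊕ q_2 ⊕ q_3 = F ⊕ F ⊕ T = True ✓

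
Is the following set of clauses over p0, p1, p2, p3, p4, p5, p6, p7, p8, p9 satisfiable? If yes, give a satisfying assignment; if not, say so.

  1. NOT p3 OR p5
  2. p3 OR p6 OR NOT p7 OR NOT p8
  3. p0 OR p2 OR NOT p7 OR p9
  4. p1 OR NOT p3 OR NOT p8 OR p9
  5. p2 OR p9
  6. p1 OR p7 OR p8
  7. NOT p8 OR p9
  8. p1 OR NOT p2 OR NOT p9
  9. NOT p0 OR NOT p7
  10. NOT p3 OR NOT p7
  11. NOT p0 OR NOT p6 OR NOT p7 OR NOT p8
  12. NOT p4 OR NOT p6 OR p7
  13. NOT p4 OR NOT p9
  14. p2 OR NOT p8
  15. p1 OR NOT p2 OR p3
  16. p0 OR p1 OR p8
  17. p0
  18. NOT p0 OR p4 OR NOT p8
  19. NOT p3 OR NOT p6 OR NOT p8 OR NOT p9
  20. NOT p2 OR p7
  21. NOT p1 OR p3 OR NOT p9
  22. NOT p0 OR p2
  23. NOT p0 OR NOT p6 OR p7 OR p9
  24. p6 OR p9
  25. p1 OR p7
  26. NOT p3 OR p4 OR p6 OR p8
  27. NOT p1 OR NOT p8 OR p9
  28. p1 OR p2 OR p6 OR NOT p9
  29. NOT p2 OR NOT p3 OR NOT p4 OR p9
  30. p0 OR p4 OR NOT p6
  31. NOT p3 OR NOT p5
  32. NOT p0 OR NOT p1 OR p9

Unsatisfiable

Case p0 = True:
  (NOT p0 OR NOT p7) forces p7 = False.
  (NOT p2 OR p7) forces p2 = False.
  Clause (NOT p0 OR p2) is falsified — contradiction.
Case p0 = False:
  Clause (p0) is falsified — contradiction.
Both cases fail, so the formula is unsatisfiable.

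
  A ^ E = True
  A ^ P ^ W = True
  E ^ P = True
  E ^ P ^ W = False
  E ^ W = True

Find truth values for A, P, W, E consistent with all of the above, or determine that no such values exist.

A=T, P=T, W=T, E=F

A ^ E = T ^ F = True ✓
A ^ P ^ W = T ^ T ^ T = True ✓
E ^ P = F ^ T = True ✓
E ^ P ^ W = F ^ T ^ T = False ✓
E ^ W = F ^ T = True ✓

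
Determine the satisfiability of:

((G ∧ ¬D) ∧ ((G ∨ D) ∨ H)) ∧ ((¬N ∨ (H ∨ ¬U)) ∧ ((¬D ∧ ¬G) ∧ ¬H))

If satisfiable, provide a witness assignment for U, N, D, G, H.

Case G = True: the conjunct ¬G is False.
Case G = False: the conjunct G is False.
Both cases fail — unsatisfiable.

Unsatisfiable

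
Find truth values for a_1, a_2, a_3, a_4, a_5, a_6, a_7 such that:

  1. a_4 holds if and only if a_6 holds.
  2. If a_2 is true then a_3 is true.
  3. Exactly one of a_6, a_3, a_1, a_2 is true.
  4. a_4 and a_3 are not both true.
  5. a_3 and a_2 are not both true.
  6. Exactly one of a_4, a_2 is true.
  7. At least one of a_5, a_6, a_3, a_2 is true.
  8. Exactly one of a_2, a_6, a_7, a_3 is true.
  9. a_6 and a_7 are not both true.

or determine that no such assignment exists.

a_1 = False; a_2 = False; a_3 = False; a_4 = True; a_5 = True; a_6 = True; a_7 = False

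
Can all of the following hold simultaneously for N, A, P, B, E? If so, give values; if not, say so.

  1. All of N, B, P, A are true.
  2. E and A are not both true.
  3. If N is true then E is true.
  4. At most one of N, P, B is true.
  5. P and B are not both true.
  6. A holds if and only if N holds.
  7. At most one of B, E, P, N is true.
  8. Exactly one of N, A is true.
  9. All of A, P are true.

Case N = True:
  (1) forces B = True.
  Constraint (4) is violated (N=T, B=T) — contradiction.
Case N = False:
  Constraint (1) is violated (N=F) — contradiction.
Both cases fail — unsatisfiable.

No satisfying assignment exists.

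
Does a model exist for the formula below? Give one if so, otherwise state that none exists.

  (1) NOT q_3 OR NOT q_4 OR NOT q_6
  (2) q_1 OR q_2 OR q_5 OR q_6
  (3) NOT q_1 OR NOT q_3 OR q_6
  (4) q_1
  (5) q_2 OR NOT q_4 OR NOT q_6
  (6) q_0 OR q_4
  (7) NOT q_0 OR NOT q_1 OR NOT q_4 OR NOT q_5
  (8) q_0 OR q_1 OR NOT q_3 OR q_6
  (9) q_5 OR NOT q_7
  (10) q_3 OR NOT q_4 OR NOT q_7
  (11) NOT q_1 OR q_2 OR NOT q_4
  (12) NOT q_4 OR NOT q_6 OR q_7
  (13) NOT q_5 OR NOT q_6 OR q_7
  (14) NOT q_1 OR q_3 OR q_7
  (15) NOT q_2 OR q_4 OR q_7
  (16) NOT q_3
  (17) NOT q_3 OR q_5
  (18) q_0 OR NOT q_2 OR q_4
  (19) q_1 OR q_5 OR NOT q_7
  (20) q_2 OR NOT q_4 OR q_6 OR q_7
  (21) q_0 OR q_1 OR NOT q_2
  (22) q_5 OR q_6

Unit clause (q_1) forces q_1 = True.
Unit clause (NOT q_3) forces q_3 = False.
In (NOT q_1 OR q_3 OR q_7) only q_7 is left, so q_7 = True.
In (q_5 OR NOT q_7) only q_5 is left, so q_5 = True.
In (q_3 OR NOT q_4 OR NOT q_7) only NOT q_4 is left, so q_4 = False.
In (q_0 OR q_4) only q_0 is left, so q_0 = True.
Set q_2 = False.
Set q_6 = False.
All clauses satisfied.

q_0: True; q_1: True; q_2: False; q_3: False; q_4: False; q_5: True; q_6: False; q_7: True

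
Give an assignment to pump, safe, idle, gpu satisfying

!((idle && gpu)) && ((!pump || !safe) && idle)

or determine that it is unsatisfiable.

pump = False; safe = False; idle = True; gpu = False

  !((idle && gpu)) = True
    idle && gpu = False
  (!pump || !safe) && idle = True
    !pump || !safe = True
      !pump = True
      !safe = True
Both conjuncts True, so the formula holds.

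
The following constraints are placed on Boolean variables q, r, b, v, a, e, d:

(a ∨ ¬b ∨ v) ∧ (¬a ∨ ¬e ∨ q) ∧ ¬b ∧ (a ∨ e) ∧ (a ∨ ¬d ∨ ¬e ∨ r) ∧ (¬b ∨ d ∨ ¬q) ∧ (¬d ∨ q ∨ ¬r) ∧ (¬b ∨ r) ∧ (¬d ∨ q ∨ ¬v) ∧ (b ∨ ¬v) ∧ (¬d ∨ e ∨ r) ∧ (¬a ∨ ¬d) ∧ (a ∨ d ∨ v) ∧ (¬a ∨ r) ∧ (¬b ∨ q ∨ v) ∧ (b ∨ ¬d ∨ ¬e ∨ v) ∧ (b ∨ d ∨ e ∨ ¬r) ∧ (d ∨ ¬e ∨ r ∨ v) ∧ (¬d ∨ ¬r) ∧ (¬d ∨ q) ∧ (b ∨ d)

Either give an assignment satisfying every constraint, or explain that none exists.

Case b = True:
  Clause (¬b) is falsified — contradiction.
Case b = False:
  (b ∨ ¬v) forces v = False.
  (b ∨ d) forces d = True.
  (¬a ∨ ¬d) forces a = False.
  (a ∨ e) forces e = True.
  Clause (b ∨ ¬d ∨ ¬e ∨ v) is falsified — contradiction.
Both cases fail, so the formula is unsatisfiable.

No satisfying assignment exists.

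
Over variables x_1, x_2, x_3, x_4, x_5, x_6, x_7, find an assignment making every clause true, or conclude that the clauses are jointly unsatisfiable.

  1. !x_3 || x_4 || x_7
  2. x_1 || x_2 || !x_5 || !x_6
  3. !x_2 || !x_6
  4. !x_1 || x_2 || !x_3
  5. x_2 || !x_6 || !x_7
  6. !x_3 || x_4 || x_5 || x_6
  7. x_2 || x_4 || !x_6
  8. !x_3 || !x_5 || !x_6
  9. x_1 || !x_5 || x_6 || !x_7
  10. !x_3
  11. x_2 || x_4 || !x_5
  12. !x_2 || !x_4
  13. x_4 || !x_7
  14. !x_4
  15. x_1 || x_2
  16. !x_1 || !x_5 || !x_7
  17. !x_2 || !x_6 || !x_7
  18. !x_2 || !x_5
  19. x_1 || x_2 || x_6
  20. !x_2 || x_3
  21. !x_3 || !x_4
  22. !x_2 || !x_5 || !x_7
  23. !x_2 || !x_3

x_1: True; x_2: False; x_3: False; x_4: False; x_5: False; x_6: False; x_7: False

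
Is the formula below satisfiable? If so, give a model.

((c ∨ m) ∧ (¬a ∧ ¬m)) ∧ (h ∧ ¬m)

c: True, m: False, h: True, a: False

  (c ∨ m) ∧ (¬a ∧ ¬m) = True
    c ∨ m = True
    ¬a ∧ ¬m = True
      ¬a = True
      ¬m = True
  h ∧ ¬m = True
    ¬m = True
Both conjuncts True, so the formula holds.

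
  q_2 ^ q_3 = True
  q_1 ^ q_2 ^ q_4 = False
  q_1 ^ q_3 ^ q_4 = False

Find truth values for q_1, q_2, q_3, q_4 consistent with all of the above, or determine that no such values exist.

Unsatisfiable

Adding constraints 1, 2, 3 mod 2: every variable appears an even number of times on the left, so the left side is 0.
But the right sides sum to 1 (mod 2). 0 ≠ 1 — the system is inconsistent.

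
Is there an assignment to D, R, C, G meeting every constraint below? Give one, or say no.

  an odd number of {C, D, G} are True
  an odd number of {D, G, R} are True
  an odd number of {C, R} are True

Unsatisfiable — no assignment works.

Adding constraints 1, 2, 3 mod 2: every variable appears an even number of times on the left, so the left side is 0.
But the right sides sum to 1 (mod 2). 0 ≠ 1 — the system is inconsistent.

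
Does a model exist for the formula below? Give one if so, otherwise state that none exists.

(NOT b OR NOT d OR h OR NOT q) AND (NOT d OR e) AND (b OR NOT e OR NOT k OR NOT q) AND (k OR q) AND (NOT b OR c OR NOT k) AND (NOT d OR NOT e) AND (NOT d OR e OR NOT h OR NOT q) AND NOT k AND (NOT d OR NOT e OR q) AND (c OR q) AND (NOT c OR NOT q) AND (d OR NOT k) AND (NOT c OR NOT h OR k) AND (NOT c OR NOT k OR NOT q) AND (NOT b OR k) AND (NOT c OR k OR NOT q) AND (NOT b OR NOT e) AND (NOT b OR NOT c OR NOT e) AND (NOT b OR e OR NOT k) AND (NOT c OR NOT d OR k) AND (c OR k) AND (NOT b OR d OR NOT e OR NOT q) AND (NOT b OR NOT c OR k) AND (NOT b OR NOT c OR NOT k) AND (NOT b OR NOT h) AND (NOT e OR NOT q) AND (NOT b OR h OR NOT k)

No satisfying assignment exists.

Case k = True:
  Clause (NOT k) is falsified — contradiction.
Case k = False:
  (k OR q) forces q = True.
  (NOT c OR NOT q) forces c = False.
  Clause (c OR k) is falsified — contradiction.
Both cases fail, so the formula is unsatisfiable.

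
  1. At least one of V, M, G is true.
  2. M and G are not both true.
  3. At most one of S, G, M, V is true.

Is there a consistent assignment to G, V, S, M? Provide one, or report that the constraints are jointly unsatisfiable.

G = False, V = False, S = False, M = True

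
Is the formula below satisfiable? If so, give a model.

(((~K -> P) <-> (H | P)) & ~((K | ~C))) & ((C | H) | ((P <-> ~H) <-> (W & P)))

P: True, C: True, K: False, H: True, W: True

  ((~K -> P) <-> (H | P)) & ~((K | ~C)) = True
    (~K -> P) <-> (H | P) = True
      ~K -> P = True
        ~K = True
      H | P = True
    ~((K | ~C)) = True
      K | ~C = False
        ~C = False
  (C | H) | ((P <-> ~H) <-> (W & P)) = True
    C | H = True
    (P <-> ~H) <-> (W & P) = False
      P <-> ~H = False
        ~H = False
      W & P = True
Both conjuncts True, so the formula holds.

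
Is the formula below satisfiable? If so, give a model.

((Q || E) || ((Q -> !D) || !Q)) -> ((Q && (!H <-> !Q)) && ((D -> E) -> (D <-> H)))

E = True, H = True, D = True, Q = True

  ((Q || E) || ((Q -> !D) || !Q)) -> ((Q && (!H <-> !Q)) && ((D -> E) -> (D <-> H))) = True
    (Q || E) || ((Q -> !D) || !Q) = True
      Q || E = True
      (Q -> !D) || !Q = False
        Q -> !D = False
          !D = False
        !Q = False
    (Q && (!H <-> !Q)) && ((D -> E) -> (D <-> H)) = True
      Q && (!H <-> !Q) = True
        !H <-> !Q = True
          !H = False
          !Q = False
      (D -> E) -> (D <-> H) = True
        D -> E = True
        D <-> H = True
The formula evaluates to True.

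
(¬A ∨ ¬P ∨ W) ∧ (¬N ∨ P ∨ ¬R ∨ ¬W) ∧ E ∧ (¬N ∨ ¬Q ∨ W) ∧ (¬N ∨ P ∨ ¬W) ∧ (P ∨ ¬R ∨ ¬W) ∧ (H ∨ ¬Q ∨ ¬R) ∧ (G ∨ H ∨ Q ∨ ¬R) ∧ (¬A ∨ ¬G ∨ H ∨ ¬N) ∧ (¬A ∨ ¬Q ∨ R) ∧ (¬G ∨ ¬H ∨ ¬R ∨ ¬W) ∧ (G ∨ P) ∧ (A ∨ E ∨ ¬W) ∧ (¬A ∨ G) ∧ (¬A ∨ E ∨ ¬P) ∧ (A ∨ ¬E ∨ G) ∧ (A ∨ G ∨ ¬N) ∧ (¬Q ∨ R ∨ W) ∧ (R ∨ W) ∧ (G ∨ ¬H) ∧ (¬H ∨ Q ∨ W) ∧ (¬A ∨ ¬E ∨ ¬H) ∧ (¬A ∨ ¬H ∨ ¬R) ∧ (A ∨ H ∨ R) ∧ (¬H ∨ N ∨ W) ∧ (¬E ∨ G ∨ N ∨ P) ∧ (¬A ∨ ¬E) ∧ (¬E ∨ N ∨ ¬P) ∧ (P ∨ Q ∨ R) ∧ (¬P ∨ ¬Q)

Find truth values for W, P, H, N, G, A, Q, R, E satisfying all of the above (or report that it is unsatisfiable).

Unit clause (E) forces E = True.
In (¬A ∨ ¬E) only ¬A is left, so A = False.
In (A ∨ ¬E ∨ G) only G is left, so G = True.
Set W = False.
  then (R ∨ W) forces R = True.
Set P = False.
Try H = True:
  (¬H ∨ Q ∨ W) forces Q = True.
  (¬N ∨ ¬Q ∨ W) forces N = False.
  clause (¬H ∨ N ∨ W) is falsified — backtrack.
So H = False.
  then (H ∨ ¬Q ∨ ¬R) forces Q = False.
Set N = True.
All clauses satisfied.

W = False; P = False; H = False; N = True; G = True; A = False; Q = False; R = True; E = True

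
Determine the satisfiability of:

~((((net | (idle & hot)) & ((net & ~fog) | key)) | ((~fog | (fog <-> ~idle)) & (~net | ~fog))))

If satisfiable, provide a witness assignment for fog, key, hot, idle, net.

fog = True, key = False, hot = False, idle = True, net = False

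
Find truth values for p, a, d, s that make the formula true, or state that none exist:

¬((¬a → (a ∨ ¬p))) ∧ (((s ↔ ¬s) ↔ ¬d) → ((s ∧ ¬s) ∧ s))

p: True, a: False, d: False, s: True

  ¬((¬a → (a ∨ ¬p))) = True
    ¬a → (a ∨ ¬p) = False
      ¬a = True
      a ∨ ¬p = False
        ¬p = False
  ((s ↔ ¬s) ↔ ¬d) → ((s ∧ ¬s) ∧ s) = True
    (s ↔ ¬s) ↔ ¬d = False
      s ↔ ¬s = False
        ¬s = False
      ¬d = True
    (s ∧ ¬s) ∧ s = False
      s ∧ ¬s = False
        ¬s = False
Both conjuncts True, so the formula holds.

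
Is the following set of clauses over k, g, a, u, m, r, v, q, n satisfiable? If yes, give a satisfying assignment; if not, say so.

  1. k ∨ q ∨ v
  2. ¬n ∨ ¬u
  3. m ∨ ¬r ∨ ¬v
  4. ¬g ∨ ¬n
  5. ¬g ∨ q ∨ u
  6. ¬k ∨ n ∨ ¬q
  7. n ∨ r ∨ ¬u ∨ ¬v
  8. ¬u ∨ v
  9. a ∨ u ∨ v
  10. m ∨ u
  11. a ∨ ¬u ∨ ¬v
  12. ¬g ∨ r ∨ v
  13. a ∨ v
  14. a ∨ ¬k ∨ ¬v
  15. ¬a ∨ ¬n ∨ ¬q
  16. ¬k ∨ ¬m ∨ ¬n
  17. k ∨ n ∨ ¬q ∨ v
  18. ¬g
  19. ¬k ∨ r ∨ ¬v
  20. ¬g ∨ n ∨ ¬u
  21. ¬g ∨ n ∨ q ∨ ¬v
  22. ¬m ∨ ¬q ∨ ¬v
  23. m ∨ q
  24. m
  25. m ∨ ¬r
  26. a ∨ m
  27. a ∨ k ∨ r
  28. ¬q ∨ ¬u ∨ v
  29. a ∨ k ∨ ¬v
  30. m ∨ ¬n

Unit clause (¬g) forces g = False.
Unit clause (m) forces m = True.
Set k = True.
  then (¬k ∨ ¬m ∨ ¬n) forces n = False.
  then (¬k ∨ n ∨ ¬q) forces q = False.
Try a = False:
  (a ∨ v) forces v = True.
  clause (a ∨ ¬k ∨ ¬v) is falsified — backtrack.
So a = True.
Set u = False.
Set r = True.
Set v = False.
All clauses satisfied.

k: True; g: False; a: True; u: False; m: True; r: True; v: False; q: False; n: False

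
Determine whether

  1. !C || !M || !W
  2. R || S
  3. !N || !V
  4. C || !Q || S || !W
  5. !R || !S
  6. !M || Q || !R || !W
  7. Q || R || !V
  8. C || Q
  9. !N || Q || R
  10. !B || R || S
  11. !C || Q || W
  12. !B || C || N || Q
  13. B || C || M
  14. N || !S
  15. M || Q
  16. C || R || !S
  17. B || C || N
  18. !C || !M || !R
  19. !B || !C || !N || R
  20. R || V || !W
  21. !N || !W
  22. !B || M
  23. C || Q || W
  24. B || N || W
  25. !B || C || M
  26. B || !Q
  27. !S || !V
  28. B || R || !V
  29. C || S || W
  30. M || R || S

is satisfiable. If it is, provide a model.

The formula is unsatisfiable.

Case Q = True:
  (B || !Q) forces B = True.
  (!B || M) forces M = True.
  If S = True:
    (!R || !S) forces R = False.
    (N || !S) forces N = True.
    (!N || !V) forces V = False.
    (C || R || !S) forces C = True.
    clause (!B || !C || !N || R) is falsified.
  If S = False:
    (R || S) forces R = True.
    (!C || !M || !R) forces C = False.
    (C || !Q || S || !W) forces W = False.
    clause (C || S || W) is falsified.
  Every sub-case reaches a contradiction.
Case Q = False:
  (C || Q) forces C = True.
  (!C || Q || W) forces W = True.
  (!C || !M || !W) forces M = False.
  Clause (M || Q) is falsified — contradiction.
Both cases fail, so the formula is unsatisfiable.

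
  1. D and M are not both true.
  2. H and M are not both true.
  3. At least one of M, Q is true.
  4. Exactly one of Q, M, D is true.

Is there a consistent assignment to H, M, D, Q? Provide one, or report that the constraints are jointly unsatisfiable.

H = True, M = False, D = False, Q = True

  (1) D=F, M=F — not both ✓
  (2) H=T, M=F — not both ✓
  (3) {M, Q}: 1 true — at least one ✓
  (4) {Q, M, D}: 1 true — exactly one ✓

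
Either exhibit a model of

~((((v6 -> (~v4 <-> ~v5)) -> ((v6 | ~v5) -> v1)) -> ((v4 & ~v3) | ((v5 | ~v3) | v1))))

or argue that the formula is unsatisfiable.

v1=F; v3=T; v4=T; v5=F; v6=T

  ~((((v6 -> (~v4 <-> ~v5)) -> ((v6 | ~v5) -> v1)) -> ((v4 & ~v3) | ((v5 | ~v3) | v1)))) = True
    ((v6 -> (~v4 <-> ~v5)) -> ((v6 | ~v5) -> v1)) -> ((v4 & ~v3) | ((v5 | ~v3) | v1)) = False
      (v6 -> (~v4 <-> ~v5)) -> ((v6 | ~v5) -> v1) = True
        v6 -> (~v4 <-> ~v5) = False
          ~v4 <-> ~v5 = False
            ~v4 = False
            ~v5 = True
        (v6 | ~v5) -> v1 = False
          v6 | ~v5 = True
            ~v5 = True
      (v4 & ~v3) | ((v5 | ~v3) | v1) = False
        v4 & ~v3 = False
          ~v3 = False
        (v5 | ~v3) | v1 = False
          v5 | ~v3 = False
            ~v3 = False
The formula evaluates to True.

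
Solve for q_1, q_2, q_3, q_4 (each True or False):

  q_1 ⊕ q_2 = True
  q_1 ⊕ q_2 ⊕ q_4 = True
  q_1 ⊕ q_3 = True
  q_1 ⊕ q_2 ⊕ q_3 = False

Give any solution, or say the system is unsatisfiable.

q_1 = False, q_2 = True, q_3 = True, q_4 = False

q_1 ⊕ q_2 = F ⊕ T = True ✓
q_1 ⊕ q_2 ⊕ q_4 = F ⊕ T ⊕ F = True ✓
q_1 ⊕ q_3 = F ⊕ T = True ✓
q_1 ⊕ q_2 ⊕ q_3 = F ⊕ T ⊕ T = False ✓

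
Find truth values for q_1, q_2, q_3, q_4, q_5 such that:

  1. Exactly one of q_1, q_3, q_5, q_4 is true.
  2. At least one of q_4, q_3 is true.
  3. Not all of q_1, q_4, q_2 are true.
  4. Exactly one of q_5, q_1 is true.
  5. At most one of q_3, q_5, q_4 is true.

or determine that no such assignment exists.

Unsatisfiable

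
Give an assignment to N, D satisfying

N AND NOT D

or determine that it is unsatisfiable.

N=T, D=F

  NOT D = True
Both conjuncts True, so the formula holds.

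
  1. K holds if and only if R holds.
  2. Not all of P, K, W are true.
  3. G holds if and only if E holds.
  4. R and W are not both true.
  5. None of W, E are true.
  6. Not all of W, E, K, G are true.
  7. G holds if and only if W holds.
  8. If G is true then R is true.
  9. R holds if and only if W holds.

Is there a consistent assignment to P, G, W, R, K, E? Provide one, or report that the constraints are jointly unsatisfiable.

P = True, G = False, W = False, R = False, K = False, E = False

  (1) K=F, R=F — same ✓
  (2) {P, K, W}: 1/3 true — not all ✓
  (3) G=F, E=F — same ✓
  (4) R=F, W=F — not both ✓
  (5) {W, E}: 0 true — none ✓
  (6) {W, E, K, G}: 0/4 true — not all ✓
  (7) G=F, W=F — same ✓
  (8) G=F ⇒ R: vacuous ✓
  (9) R=F, W=F — same ✓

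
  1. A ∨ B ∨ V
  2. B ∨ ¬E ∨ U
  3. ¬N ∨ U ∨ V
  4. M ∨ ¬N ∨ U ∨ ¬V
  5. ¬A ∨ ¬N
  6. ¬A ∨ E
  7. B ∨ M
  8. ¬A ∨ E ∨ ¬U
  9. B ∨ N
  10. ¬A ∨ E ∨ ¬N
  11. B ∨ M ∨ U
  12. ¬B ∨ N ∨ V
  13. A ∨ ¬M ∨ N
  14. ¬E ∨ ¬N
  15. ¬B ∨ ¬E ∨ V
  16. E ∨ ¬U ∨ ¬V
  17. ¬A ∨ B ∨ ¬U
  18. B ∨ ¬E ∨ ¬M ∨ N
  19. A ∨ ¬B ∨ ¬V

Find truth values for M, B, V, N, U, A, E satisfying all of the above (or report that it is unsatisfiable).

M = True, B = False, V = True, N = True, U = False, A = False, E = False

Set M = True.
Set B = False.
  then (B ∨ N) forces N = True.
  then (¬E ∨ ¬N) forces E = False.
  then (¬A ∨ ¬N) forces A = False.
  then (A ∨ B ∨ V) forces V = True.
  then (E ∨ ¬U ∨ ¬V) forces U = False.
All clauses satisfied.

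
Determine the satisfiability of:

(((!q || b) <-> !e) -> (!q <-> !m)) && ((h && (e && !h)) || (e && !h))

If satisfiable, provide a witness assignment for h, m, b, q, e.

h = False, m = True, b = False, q = True, e = True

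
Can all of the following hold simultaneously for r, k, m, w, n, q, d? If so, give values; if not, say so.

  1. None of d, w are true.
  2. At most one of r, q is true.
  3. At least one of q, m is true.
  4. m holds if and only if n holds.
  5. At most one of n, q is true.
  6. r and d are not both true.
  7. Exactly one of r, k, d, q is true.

r: False; k: False; m: False; w: False; n: False; q: True; d: False

  (1) {d, w}: 0 true — none ✓
  (2) {r, q}: 1 true — at most one ✓
  (3) {q, m}: 1 true — at least one ✓
  (4) m=F, n=F — same ✓
  (5) {n, q}: 1 true — at most one ✓
  (6) r=F, d=F — not both ✓
  (7) {r, k, d, q}: 1 true — exactly one ✓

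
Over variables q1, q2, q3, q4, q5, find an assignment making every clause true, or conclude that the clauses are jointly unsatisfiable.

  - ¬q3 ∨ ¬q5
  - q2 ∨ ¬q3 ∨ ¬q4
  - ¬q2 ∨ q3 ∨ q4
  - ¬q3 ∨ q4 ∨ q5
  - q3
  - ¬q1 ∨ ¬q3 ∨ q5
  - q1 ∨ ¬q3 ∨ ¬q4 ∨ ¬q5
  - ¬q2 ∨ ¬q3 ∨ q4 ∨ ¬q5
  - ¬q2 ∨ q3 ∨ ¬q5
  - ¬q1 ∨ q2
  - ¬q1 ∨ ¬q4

Unit clause (q3) forces q3 = True.
In (¬q3 ∨ ¬q5) only ¬q5 is left, so q5 = False.
In (¬q3 ∨ q4 ∨ q5) only q4 is left, so q4 = True.
In (¬q1 ∨ ¬q3 ∨ q5) only ¬q1 is left, so q1 = False.
In (q2 ∨ ¬q3 ∨ ¬q4) only q2 is left, so q2 = True.
All clauses satisfied.

q1: False, q2: True, q3: True, q4: True, q5: False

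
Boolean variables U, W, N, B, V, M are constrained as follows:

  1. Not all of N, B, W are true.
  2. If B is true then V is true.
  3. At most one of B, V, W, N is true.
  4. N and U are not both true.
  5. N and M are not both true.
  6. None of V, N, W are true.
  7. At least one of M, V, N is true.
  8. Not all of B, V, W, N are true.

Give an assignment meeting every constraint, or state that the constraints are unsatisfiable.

U=F, W=F, N=F, B=F, V=F, M=T

  (1) {N, B, W}: 0/3 true — not all ✓
  (2) B=F ⇒ V: vacuous ✓
  (3) {B, V, W, N}: 0 true — at most one ✓
  (4) N=F, U=F — not both ✓
  (5) N=F, M=T — not both ✓
  (6) {V, N, W}: 0 true — none ✓
  (7) {M, V, N}: 1 true — at least one ✓
  (8) {B, V, W, N}: 0/4 true — not all ✓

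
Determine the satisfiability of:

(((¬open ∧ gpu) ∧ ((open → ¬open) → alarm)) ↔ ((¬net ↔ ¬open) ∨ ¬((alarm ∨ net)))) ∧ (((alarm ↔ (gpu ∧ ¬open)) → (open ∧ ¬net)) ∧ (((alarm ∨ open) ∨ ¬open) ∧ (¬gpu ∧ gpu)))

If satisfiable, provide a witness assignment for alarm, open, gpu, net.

UNSATISFIABLE

Case gpu = True: the conjunct ¬gpu is False.
Case gpu = False: the conjunct gpu is False.
Both cases fail — unsatisfiable.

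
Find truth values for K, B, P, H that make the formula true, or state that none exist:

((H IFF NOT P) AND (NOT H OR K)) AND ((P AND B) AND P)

K = True; B = True; P = True; H = False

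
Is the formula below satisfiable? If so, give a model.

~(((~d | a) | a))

d = True, a = False

  ~(((~d | a) | a)) = True
    (~d | a) | a = False
      ~d | a = False
        ~d = False
The formula evaluates to True.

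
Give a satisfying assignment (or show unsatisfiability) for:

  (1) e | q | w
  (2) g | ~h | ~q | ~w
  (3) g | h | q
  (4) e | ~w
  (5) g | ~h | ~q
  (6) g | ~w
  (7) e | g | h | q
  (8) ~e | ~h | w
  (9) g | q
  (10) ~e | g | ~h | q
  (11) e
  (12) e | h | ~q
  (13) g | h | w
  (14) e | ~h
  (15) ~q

Unit clause (e) forces e = True.
Unit clause (~q) forces q = False.
In (g | q) only g is left, so g = True.
Set h = False.
Set w = False.
All clauses satisfied.

h = False; q = False; w = False; e = True; g = True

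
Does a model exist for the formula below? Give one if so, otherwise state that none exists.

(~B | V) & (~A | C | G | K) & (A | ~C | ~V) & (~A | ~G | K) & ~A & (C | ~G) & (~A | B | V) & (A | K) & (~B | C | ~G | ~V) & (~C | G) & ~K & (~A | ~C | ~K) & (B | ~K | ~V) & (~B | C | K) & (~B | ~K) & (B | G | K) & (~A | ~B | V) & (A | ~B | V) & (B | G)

Case K = True:
  Clause (~K) is falsified — contradiction.
Case K = False:
  (~A) forces A = False.
  Clause (A | K) is falsified — contradiction.
Both cases fail, so the formula is unsatisfiable.

The formula is unsatisfiable.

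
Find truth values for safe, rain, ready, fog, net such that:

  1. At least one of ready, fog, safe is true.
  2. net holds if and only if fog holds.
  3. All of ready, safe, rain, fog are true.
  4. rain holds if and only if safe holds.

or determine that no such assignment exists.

safe = True, rain = True, ready = True, fog = True, net = True

  (1) {ready, fog, safe}: 3 true — at least one ✓
  (2) net=T, fog=T — same ✓
  (3) {ready, safe, rain, fog}: all 4 true ✓
  (4) rain=T, safe=T — same ✓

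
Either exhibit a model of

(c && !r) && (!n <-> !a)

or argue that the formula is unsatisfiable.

n=F, a=F, r=F, c=T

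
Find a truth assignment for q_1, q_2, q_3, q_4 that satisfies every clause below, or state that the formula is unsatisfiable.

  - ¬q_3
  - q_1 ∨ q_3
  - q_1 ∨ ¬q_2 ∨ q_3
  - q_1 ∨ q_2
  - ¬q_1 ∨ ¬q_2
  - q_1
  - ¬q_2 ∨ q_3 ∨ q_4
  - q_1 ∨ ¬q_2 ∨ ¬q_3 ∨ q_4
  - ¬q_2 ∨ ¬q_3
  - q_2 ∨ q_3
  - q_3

Unsatisfiable — no assignment works.

Case q_3 = True:
  Clause (¬q_3) is falsified — contradiction.
Case q_3 = False:
  Clause (q_3) is falsified — contradiction.
Both cases fail, so the formula is unsatisfiable.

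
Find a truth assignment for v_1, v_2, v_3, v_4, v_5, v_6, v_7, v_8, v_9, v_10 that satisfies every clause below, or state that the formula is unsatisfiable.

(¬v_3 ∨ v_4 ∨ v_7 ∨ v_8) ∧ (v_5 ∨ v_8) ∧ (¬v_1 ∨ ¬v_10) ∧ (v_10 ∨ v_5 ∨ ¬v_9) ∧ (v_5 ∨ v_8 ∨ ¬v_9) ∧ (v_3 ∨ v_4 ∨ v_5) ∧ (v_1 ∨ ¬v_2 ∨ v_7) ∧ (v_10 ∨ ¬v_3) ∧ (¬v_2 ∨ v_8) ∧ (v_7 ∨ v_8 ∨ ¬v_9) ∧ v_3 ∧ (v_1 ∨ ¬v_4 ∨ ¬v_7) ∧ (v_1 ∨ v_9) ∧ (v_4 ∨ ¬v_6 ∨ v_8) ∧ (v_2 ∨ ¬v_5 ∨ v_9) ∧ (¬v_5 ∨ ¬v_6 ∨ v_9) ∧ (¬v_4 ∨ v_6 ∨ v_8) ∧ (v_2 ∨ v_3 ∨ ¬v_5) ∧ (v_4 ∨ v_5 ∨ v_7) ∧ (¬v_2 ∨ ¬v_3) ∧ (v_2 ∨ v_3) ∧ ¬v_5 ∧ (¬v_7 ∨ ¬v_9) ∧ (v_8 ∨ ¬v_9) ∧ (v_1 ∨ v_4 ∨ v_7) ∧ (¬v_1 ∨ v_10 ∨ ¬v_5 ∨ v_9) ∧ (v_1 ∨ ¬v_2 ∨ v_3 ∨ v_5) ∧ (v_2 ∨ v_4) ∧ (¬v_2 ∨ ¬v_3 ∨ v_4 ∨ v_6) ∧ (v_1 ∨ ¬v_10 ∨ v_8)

v_1 = False, v_2 = False, v_3 = True, v_4 = True, v_5 = False, v_6 = True, v_7 = False, v_8 = True, v_9 = True, v_10 = True

Unit clause (v_3) forces v_3 = True.
In (¬v_2 ∨ ¬v_3) only ¬v_2 is left, so v_2 = False.
Unit clause (¬v_5) forces v_5 = False.
In (v_2 ∨ v_4) only v_4 is left, so v_4 = True.
In (v_5 ∨ v_8) only v_8 is left, so v_8 = True.
In (v_10 ∨ ¬v_3) only v_10 is left, so v_10 = True.
In (¬v_1 ∨ ¬v_10) only ¬v_1 is left, so v_1 = False.
In (v_1 ∨ ¬v_4 ∨ ¬v_7) only ¬v_7 is left, so v_7 = False.
In (v_1 ∨ v_9) only v_9 is left, so v_9 = True.
Set v_6 = True.
All clauses satisfied.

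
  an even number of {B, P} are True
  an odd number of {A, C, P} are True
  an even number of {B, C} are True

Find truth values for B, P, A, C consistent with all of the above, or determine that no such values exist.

B = True; P = True; A = True; C = True

{B, P}: 2 true → even ✓
{A, C, P}: 3 true → odd ✓
{B, C}: 2 true → even ✓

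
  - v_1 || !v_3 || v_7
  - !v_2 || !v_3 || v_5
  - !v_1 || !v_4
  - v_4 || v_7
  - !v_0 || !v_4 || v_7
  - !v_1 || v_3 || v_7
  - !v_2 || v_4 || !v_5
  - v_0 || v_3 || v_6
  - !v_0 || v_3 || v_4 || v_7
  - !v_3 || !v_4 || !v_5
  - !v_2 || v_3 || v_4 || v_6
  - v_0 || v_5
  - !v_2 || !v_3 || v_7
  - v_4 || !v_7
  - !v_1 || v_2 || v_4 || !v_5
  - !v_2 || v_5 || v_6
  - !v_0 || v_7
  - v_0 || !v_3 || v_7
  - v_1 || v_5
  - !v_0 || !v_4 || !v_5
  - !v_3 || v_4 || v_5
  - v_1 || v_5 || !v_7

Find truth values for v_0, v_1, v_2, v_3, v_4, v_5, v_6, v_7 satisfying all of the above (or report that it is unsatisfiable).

v_0 = False, v_1 = False, v_2 = True, v_3 = False, v_4 = True, v_5 = True, v_6 = True, v_7 = False

Try v_0 = True:
  (!v_0 || v_7) forces v_7 = True.
  (v_4 || !v_7) forces v_4 = True.
  (!v_1 || !v_4) forces v_1 = False.
  (v_1 || v_5) forces v_5 = True.
  clause (!v_0 || !v_4 || !v_5) is falsified — backtrack.
So v_0 = False.
  then (v_0 || v_5) forces v_5 = True.
Set v_1 = False.
Set v_2 = True.
  then (!v_2 || v_4 || !v_5) forces v_4 = True.
  then (!v_3 || !v_4 || !v_5) forces v_3 = False.
  then (v_0 || v_3 || v_6) forces v_6 = True.
Set v_7 = False.
All clauses satisfied.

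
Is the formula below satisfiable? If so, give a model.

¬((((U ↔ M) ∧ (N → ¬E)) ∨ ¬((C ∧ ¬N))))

E=T, U=F, N=F, M=T, C=T

  ¬((((U ↔ M) ∧ (N → ¬E)) ∨ ¬((C ∧ ¬N)))) = True
    ((U ↔ M) ∧ (N → ¬E)) ∨ ¬((C ∧ ¬N)) = False
      (U ↔ M) ∧ (N → ¬E) = False
        U ↔ M = False
        N → ¬E = True
          ¬E = False
      ¬((C ∧ ¬N)) = False
        C ∧ ¬N = True
          ¬N = True
The formula evaluates to True.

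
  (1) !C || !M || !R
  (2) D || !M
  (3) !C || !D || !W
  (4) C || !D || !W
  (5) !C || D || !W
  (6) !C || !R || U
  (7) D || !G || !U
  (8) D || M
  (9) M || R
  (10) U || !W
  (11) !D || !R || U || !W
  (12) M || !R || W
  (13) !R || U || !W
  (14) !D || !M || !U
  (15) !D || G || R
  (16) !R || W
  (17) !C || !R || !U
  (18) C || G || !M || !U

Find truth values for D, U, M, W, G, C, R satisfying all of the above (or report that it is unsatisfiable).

D: True; U: False; M: True; W: False; G: True; C: False; R: False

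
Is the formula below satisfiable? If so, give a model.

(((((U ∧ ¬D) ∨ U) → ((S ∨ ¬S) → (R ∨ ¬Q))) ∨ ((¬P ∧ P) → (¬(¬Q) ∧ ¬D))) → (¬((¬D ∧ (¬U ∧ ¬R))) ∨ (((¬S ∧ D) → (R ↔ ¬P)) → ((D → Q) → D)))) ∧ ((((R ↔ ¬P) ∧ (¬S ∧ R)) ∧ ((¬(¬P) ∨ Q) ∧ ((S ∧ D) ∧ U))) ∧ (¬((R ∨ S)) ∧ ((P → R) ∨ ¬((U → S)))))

No satisfying assignment exists.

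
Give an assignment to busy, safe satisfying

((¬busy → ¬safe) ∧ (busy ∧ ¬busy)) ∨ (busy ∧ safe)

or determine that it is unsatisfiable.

busy: True, safe: True

  ((¬busy → ¬safe) ∧ (busy ∧ ¬busy)) ∨ (busy ∧ safe) = True
    (¬busy → ¬safe) ∧ (busy ∧ ¬busy) = False
      ¬busy → ¬safe = True
        ¬busy = False
        ¬safe = False
      busy ∧ ¬busy = False
        ¬busy = False
    busy ∧ safe = True
The formula evaluates to True.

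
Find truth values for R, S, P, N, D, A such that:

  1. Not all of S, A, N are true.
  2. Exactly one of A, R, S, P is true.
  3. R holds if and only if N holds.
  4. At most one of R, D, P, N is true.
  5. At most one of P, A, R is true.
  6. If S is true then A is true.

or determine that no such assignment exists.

R: False, S: False, P: True, N: False, D: False, A: False

  (1) {S, A, N}: 0/3 true — not all ✓
  (2) {A, R, S, P}: 1 true — exactly one ✓
  (3) R=F, N=F — same ✓
  (4) {R, D, P, N}: 1 true — at most one ✓
  (5) {P, A, R}: 1 true — at most one ✓
  (6) S=F ⇒ A: vacuous ✓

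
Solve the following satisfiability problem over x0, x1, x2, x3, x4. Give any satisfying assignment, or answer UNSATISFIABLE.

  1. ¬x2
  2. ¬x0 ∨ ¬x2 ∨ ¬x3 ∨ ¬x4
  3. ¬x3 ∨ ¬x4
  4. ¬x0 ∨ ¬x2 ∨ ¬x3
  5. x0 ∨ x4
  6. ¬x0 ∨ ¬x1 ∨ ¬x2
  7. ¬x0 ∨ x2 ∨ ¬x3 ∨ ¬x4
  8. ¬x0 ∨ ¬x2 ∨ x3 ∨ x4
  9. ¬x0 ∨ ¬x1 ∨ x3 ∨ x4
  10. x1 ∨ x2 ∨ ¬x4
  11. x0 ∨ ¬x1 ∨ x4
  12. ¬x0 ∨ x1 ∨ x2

x0 = True, x1 = True, x2 = False, x3 = True, x4 = False

Unit clause (¬x2) forces x2 = False.
Set x0 = True.
  then (¬x0 ∨ x1 ∨ x2) forces x1 = True.
Set x3 = True.
  then (¬x3 ∨ ¬x4) forces x4 = False.
All clauses satisfied.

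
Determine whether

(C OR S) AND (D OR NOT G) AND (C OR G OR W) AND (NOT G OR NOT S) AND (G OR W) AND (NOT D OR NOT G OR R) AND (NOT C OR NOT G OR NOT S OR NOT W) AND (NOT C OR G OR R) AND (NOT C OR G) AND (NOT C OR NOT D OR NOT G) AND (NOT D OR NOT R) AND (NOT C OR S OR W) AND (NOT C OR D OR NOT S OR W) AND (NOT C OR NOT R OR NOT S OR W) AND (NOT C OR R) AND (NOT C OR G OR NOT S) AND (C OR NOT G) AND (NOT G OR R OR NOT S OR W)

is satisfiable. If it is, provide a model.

Set R = False.
  then (NOT C OR R) forces C = False.
  then (C OR NOT G) forces G = False.
  then (C OR S) forces S = True.
  then (C OR G OR W) forces W = True.
Set D = True.
All clauses satisfied.

R: False; D: True; C: False; G: False; W: True; S: True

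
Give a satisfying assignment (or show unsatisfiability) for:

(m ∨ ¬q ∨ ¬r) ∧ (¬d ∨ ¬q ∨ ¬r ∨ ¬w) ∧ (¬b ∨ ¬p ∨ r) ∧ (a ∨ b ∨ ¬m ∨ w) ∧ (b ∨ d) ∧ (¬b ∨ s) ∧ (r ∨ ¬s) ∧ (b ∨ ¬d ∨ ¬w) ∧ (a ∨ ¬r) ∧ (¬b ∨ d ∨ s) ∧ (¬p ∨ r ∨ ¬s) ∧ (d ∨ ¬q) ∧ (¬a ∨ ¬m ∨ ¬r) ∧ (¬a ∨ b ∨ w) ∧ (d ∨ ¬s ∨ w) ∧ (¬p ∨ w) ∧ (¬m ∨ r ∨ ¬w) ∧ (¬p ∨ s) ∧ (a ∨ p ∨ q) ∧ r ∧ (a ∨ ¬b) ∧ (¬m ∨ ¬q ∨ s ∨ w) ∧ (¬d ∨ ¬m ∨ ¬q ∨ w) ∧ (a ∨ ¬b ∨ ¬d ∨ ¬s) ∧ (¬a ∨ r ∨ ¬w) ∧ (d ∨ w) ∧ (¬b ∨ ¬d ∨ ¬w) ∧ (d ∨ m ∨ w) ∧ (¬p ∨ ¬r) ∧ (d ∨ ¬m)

m = False; a = True; s = True; d = True; b = True; w = False; p = False; q = False; r = True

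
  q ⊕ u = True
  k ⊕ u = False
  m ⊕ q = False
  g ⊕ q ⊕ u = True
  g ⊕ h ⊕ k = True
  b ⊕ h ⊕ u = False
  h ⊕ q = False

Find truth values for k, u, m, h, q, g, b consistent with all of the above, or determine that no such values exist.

k = False, u = False, m = True, h = True, q = True, g = False, b = True

q ⊕ u = T ⊕ F = True ✓
k ⊕ u = F ⊕ F = False ✓
m ⊕ q = T ⊕ T = False ✓
g ⊕ q ⊕ u = F ⊕ T ⊕ F = True ✓
g ⊕ h ⊕ k = F ⊕ T ⊕ F = True ✓
b ⊕ h ⊕ u = T ⊕ T ⊕ F = False ✓
h ⊕ q = T ⊕ T = False ✓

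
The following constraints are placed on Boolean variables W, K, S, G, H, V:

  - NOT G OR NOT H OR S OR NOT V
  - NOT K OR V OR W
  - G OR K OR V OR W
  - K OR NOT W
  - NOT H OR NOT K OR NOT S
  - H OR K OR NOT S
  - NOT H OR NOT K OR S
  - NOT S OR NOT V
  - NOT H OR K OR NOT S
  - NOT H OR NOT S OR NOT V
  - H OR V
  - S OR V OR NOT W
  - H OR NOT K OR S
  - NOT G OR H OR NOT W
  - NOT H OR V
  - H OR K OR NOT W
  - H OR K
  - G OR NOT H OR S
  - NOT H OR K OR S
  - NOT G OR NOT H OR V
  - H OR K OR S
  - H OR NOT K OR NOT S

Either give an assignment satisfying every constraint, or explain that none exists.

Case H = True:
  (NOT H OR V) forces V = True.
  (NOT S OR NOT V) forces S = False.
  (NOT G OR NOT H OR S OR NOT V) forces G = False.
  Clause (G OR NOT H OR S) is falsified — contradiction.
Case H = False:
  (H OR V) forces V = True.
  (NOT S OR NOT V) forces S = False.
  (H OR NOT K OR S) forces K = False.
  Clause (H OR K) is falsified — contradiction.
Both cases fail, so the formula is unsatisfiable.

UNSATISFIABLE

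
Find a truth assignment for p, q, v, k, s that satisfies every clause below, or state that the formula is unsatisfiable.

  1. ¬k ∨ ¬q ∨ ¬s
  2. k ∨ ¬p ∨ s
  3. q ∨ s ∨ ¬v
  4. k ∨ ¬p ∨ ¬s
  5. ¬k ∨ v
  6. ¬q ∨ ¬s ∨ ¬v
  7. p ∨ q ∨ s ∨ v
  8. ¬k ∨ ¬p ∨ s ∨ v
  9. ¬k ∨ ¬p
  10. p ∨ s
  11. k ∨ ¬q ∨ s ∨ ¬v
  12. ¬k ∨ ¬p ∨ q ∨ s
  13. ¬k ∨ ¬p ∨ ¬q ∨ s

p: False, q: True, v: False, k: False, s: True

Try p = True:
  (¬k ∨ ¬p) forces k = False.
  (k ∨ ¬p ∨ s) forces s = True.
  clause (k ∨ ¬p ∨ ¬s) is falsified — backtrack.
So p = False.
  then (p ∨ s) forces s = True.
Set q = True.
  then (¬k ∨ ¬q ∨ ¬s) forces k = False.
  then (¬q ∨ ¬s ∨ ¬v) forces v = False.
All clauses satisfied.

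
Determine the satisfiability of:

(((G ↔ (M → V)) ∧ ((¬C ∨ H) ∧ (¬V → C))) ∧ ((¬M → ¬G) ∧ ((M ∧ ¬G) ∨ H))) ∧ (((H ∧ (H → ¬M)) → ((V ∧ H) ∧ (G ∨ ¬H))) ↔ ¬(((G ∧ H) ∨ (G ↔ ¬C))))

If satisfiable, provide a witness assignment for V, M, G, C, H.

No satisfying assignment exists.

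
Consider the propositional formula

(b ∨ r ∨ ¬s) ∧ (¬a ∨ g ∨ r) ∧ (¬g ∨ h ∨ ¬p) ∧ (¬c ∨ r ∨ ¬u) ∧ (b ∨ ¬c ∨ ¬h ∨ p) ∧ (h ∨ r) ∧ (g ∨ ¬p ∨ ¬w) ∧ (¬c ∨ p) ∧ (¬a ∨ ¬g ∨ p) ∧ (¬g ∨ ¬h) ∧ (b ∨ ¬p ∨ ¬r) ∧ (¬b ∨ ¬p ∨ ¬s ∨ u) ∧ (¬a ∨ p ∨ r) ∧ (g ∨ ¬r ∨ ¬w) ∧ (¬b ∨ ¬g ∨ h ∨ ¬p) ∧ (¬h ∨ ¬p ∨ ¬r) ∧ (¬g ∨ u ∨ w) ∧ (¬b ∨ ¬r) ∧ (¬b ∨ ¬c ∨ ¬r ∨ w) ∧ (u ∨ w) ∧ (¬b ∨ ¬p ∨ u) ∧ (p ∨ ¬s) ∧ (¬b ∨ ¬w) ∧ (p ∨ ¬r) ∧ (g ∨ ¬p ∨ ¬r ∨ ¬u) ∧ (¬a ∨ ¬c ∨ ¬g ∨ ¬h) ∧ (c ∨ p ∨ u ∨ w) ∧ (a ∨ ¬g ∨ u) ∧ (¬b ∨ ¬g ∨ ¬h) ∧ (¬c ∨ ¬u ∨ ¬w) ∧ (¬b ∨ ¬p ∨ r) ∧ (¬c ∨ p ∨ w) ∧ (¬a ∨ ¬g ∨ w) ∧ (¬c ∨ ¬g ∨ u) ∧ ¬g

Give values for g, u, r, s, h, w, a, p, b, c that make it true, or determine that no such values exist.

g = False; u = True; r = False; s = False; h = True; w = False; a = False; p = True; b = False; c = False

Unit clause (¬g) forces g = False.
Set u = True.
Try r = True:
  (g ∨ ¬r ∨ ¬w) forces w = False.
  (¬b ∨ ¬r) forces b = False.
  (b ∨ ¬p ∨ ¬r) forces p = False.
  clause (p ∨ ¬r) is falsified — backtrack.
So r = False.
  then (¬a ∨ g ∨ r) forces a = False.
  then (¬c ∨ r ∨ ¬u) forces c = False.
  then (h ∨ r) forces h = True.
Set s = False.
Set w = False.
Set p = True.
  then (¬b ∨ ¬p ∨ r) forces b = False.
All clauses satisfied.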